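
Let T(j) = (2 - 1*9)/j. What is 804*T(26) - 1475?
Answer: -21989/13 ≈ -1691.5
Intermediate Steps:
T(j) = -7/j (T(j) = (2 - 9)/j = -7/j)
804*T(26) - 1475 = 804*(-7/26) - 1475 = -2814/13 - 1475 = -21989/13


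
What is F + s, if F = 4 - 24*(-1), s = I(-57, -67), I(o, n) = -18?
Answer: 10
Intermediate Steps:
s = -18
F = 28 (F = 4 + 24 = 28)
F + s = 28 - 18 = 10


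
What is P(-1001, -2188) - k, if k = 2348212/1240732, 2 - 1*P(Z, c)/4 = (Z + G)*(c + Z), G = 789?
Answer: -838817307365/310183 ≈ -2.7043e+6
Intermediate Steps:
P(Z, c) = 8 - 4*(789 + Z)*(Z + c) (P(Z, c) = 8 - 4*(Z + 789)*(c + Z) = 8 - 4*(789 + Z)*(Z + c))
k = 587053/310183 (k = 2348212*(1/1240732) = 587053/310183 ≈ 1.8926)
P(-1001, -2188) - k = (8 - 3156*(-1001) - 3156*(-2188) - 4*(-1001)² - 4*(-1001)*(-2188)) - 1*587053/310183 = (8 + 3159156 + 6905328 - 4*1002001 - 8760752) - 587053/310183 = (8 + 3159156 + 6905328 - 4008004 - 8760752) - 587053/310183 = -2704264 - 587053/310183 = -838817307365/310183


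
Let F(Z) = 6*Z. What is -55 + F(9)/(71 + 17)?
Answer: -2393/44 ≈ -54.386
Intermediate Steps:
-55 + F(9)/(71 + 17) = -55 + (6*9)/(71 + 17) = -55 + 54/88 = -55 + (1/88)*54 = -55 + 27/44 = -2393/44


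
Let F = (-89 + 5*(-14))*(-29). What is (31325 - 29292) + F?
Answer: 6644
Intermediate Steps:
F = 4611 (F = (-89 - 70)*(-29) = -159*(-29) = 4611)
(31325 - 29292) + F = (31325 - 29292) + 4611 = 2033 + 4611 = 6644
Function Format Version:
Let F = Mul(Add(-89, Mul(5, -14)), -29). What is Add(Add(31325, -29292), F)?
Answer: 6644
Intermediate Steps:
F = 4611 (F = Mul(Add(-89, -70), -29) = Mul(-159, -29) = 4611)
Add(Add(31325, -29292), F) = Add(Add(31325, -29292), 4611) = Add(2033, 4611) = 6644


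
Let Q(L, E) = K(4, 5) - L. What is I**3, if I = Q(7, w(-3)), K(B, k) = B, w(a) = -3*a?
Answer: -27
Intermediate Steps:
Q(L, E) = 4 - L
I = -3 (I = 4 - 1*7 = 4 - 7 = -3)
I**3 = (-3)**3 = -27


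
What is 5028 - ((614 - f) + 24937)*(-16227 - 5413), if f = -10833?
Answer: 787354788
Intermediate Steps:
5028 - ((614 - f) + 24937)*(-16227 - 5413) = 5028 - ((614 - 1*(-10833)) + 24937)*(-16227 - 5413) = 5028 - ((614 + 10833) + 24937)*(-21640) = 5028 - (11447 + 24937)*(-21640) = 5028 - 36384*(-21640) = 5028 - 1*(-787349760) = 5028 + 787349760 = 787354788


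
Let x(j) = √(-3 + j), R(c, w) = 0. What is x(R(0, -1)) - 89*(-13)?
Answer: 1157 + I*√3 ≈ 1157.0 + 1.732*I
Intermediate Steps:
x(R(0, -1)) - 89*(-13) = √(-3 + 0) - 89*(-13) = √(-3) + 1157 = I*√3 + 1157 = 1157 + I*√3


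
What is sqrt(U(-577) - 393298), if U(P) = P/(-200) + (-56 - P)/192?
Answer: I*sqrt(5663410581)/120 ≈ 627.13*I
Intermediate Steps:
U(P) = -7/24 - 49*P/4800 (U(P) = P*(-1/200) + (-56 - P)*(1/192) = -P/200 + (-7/24 - P/192) = -7/24 - 49*P/4800)
sqrt(U(-577) - 393298) = sqrt((-7/24 - 49/4800*(-577)) - 393298) = sqrt((-7/24 + 28273/4800) - 393298) = sqrt(26873/4800 - 393298) = sqrt(-1887803527/4800) = I*sqrt(5663410581)/120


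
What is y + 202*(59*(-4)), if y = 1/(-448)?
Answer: -21357057/448 ≈ -47672.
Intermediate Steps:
y = -1/448 ≈ -0.0022321
y + 202*(59*(-4)) = -1/448 + 202*(59*(-4)) = -1/448 + 202*(-236) = -1/448 - 47672 = -21357057/448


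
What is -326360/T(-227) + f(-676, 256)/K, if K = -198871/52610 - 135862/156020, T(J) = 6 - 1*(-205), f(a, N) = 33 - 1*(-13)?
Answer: -313466061575490/201376043341 ≈ -1556.6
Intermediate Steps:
f(a, N) = 46 (f(a, N) = 33 + 13 = 46)
T(J) = 211 (T(J) = 6 + 205 = 211)
K = -954388831/205205305 (K = -198871*1/52610 - 135862*1/156020 = -198871/52610 - 67931/78010 = -954388831/205205305 ≈ -4.6509)
-326360/T(-227) + f(-676, 256)/K = -326360/211 + 46/(-954388831/205205305) = -326360*1/211 + 46*(-205205305/954388831) = -326360/211 - 9439444030/954388831 = -313466061575490/201376043341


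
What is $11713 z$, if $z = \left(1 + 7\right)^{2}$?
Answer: $749632$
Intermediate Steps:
$z = 64$ ($z = 8^{2} = 64$)
$11713 z = 11713 \cdot 64 = 749632$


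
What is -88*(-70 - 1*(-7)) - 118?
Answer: 5426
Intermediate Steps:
-88*(-70 - 1*(-7)) - 118 = -88*(-70 + 7) - 118 = -88*(-63) - 118 = 5544 - 118 = 5426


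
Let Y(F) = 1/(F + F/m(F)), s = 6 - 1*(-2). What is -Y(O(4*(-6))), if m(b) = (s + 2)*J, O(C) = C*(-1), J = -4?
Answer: -5/117 ≈ -0.042735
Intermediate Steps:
s = 8 (s = 6 + 2 = 8)
O(C) = -C
m(b) = -40 (m(b) = (8 + 2)*(-4) = 10*(-4) = -40)
Y(F) = 40/(39*F) (Y(F) = 1/(F + F/(-40)) = 1/(F + F*(-1/40)) = 1/(F - F/40) = 1/(39*F/40) = 40/(39*F))
-Y(O(4*(-6))) = -40/(39*((-4*(-6)))) = -40/(39*((-1*(-24)))) = -40/(39*24) = -1*5/117 = -5/117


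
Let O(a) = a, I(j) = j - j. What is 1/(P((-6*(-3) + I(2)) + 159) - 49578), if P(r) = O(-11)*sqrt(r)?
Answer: -16526/819318889 + 11*sqrt(177)/2457956667 ≈ -2.0111e-5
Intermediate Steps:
I(j) = 0
P(r) = -11*sqrt(r)
1/(P((-6*(-3) + I(2)) + 159) - 49578) = 1/(-11*sqrt((-6*(-3) + 0) + 159) - 49578) = 1/(-11*sqrt((18 + 0) + 159) - 49578) = 1/(-11*sqrt(18 + 159) - 49578) = 1/(-11*sqrt(177) - 49578) = 1/(-49578 - 11*sqrt(177))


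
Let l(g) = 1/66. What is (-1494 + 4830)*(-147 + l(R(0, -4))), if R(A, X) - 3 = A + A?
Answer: -5393756/11 ≈ -4.9034e+5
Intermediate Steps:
R(A, X) = 3 + 2*A (R(A, X) = 3 + (A + A) = 3 + 2*A)
l(g) = 1/66
(-1494 + 4830)*(-147 + l(R(0, -4))) = (-1494 + 4830)*(-147 + 1/66) = 3336*(-9701/66) = -5393756/11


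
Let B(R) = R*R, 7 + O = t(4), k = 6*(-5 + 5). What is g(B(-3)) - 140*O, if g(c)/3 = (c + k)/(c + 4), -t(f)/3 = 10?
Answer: 67367/13 ≈ 5182.1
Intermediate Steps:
t(f) = -30 (t(f) = -3*10 = -30)
k = 0 (k = 6*0 = 0)
O = -37 (O = -7 - 30 = -37)
B(R) = R**2
g(c) = 3*c/(4 + c) (g(c) = 3*((c + 0)/(c + 4)) = 3*(c/(4 + c)) = 3*c/(4 + c))
g(B(-3)) - 140*O = 3*(-3)**2/(4 + (-3)**2) - 140*(-37) = 3*9/(4 + 9) + 5180 = 3*9/13 + 5180 = 3*9*(1/13) + 5180 = 27/13 + 5180 = 67367/13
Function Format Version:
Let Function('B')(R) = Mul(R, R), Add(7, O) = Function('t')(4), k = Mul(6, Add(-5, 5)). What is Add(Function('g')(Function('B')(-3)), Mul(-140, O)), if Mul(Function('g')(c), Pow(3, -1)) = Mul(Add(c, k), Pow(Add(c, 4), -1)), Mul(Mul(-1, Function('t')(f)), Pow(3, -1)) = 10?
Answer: Rational(67367, 13) ≈ 5182.1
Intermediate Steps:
Function('t')(f) = -30 (Function('t')(f) = Mul(-3, 10) = -30)
k = 0 (k = Mul(6, 0) = 0)
O = -37 (O = Add(-7, -30) = -37)
Function('B')(R) = Pow(R, 2)
Function('g')(c) = Mul(3, c, Pow(Add(4, c), -1)) (Function('g')(c) = Mul(3, Mul(Add(c, 0), Pow(Add(c, 4), -1))) = Mul(3, Mul(c, Pow(Add(4, c), -1))) = Mul(3, c, Pow(Add(4, c), -1)))
Add(Function('g')(Function('B')(-3)), Mul(-140, O)) = Add(Mul(3, Pow(-3, 2), Pow(Add(4, Pow(-3, 2)), -1)), Mul(-140, -37)) = Add(Mul(3, 9, Pow(Add(4, 9), -1)), 5180) = Add(Mul(3, 9, Pow(13, -1)), 5180) = Add(Mul(3, 9, Rational(1, 13)), 5180) = Add(Rational(27, 13), 5180) = Rational(67367, 13)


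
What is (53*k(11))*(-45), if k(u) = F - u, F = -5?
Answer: 38160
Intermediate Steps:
k(u) = -5 - u
(53*k(11))*(-45) = (53*(-5 - 1*11))*(-45) = (53*(-5 - 11))*(-45) = (53*(-16))*(-45) = -848*(-45) = 38160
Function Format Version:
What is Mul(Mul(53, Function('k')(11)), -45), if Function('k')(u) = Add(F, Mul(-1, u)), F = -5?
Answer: 38160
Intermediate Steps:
Function('k')(u) = Add(-5, Mul(-1, u))
Mul(Mul(53, Function('k')(11)), -45) = Mul(Mul(53, Add(-5, Mul(-1, 11))), -45) = Mul(Mul(53, Add(-5, -11)), -45) = Mul(Mul(53, -16), -45) = Mul(-848, -45) = 38160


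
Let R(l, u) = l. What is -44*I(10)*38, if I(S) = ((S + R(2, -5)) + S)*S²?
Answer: -3678400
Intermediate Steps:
I(S) = S²*(2 + 2*S) (I(S) = ((S + 2) + S)*S² = ((2 + S) + S)*S² = (2 + 2*S)*S² = S²*(2 + 2*S))
-44*I(10)*38 = -88*10²*(1 + 10)*38 = -88*100*11*38 = -44*2200*38 = -96800*38 = -3678400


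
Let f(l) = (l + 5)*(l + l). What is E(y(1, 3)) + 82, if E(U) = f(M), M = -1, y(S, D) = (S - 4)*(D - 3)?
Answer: 74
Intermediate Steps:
y(S, D) = (-4 + S)*(-3 + D)
f(l) = 2*l*(5 + l) (f(l) = (5 + l)*(2*l) = 2*l*(5 + l))
E(U) = -8 (E(U) = 2*(-1)*(5 - 1) = 2*(-1)*4 = -8)
E(y(1, 3)) + 82 = -8 + 82 = 74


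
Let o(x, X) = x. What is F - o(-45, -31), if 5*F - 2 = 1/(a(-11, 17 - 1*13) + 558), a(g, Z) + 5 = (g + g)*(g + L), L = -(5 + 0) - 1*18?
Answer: 295328/6505 ≈ 45.400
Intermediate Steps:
L = -23 (L = -1*5 - 18 = -5 - 18 = -23)
a(g, Z) = -5 + 2*g*(-23 + g) (a(g, Z) = -5 + (g + g)*(g - 23) = -5 + (2*g)*(-23 + g) = -5 + 2*g*(-23 + g))
F = 2603/6505 (F = 2/5 + 1/(5*((-5 - 46*(-11) + 2*(-11)**2) + 558)) = 2/5 + 1/(5*((-5 + 506 + 2*121) + 558)) = 2/5 + 1/(5*((-5 + 506 + 242) + 558)) = 2/5 + 1/(5*(743 + 558)) = 2/5 + (1/5)/1301 = 2/5 + (1/5)*(1/1301) = 2/5 + 1/6505 = 2603/6505 ≈ 0.40015)
F - o(-45, -31) = 2603/6505 - 1*(-45) = 2603/6505 + 45 = 295328/6505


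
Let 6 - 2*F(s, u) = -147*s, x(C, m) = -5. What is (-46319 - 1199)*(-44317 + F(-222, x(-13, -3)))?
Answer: 2881063858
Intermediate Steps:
F(s, u) = 3 + 147*s/2 (F(s, u) = 3 - (-147)*s/2 = 3 + 147*s/2)
(-46319 - 1199)*(-44317 + F(-222, x(-13, -3))) = (-46319 - 1199)*(-44317 + (3 + (147/2)*(-222))) = -47518*(-44317 + (3 - 16317)) = -47518*(-44317 - 16314) = -47518*(-60631) = 2881063858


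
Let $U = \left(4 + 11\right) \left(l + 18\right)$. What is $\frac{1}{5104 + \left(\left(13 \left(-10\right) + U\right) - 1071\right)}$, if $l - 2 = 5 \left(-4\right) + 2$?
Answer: $\frac{1}{3933} \approx 0.00025426$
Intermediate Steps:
$l = -16$ ($l = 2 + \left(5 \left(-4\right) + 2\right) = 2 + \left(-20 + 2\right) = 2 - 18 = -16$)
$U = 30$ ($U = \left(4 + 11\right) \left(-16 + 18\right) = 15 \cdot 2 = 30$)
$\frac{1}{5104 + \left(\left(13 \left(-10\right) + U\right) - 1071\right)} = \frac{1}{5104 + \left(\left(13 \left(-10\right) + 30\right) - 1071\right)} = \frac{1}{5104 + \left(\left(-130 + 30\right) - 1071\right)} = \frac{1}{5104 - 1171} = \frac{1}{3933}$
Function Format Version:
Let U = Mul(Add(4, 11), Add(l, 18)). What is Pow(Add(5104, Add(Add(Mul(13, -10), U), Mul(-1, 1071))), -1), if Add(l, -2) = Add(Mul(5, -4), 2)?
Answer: Rational(1, 3933) ≈ 0.00025426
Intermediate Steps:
l = -16 (l = Add(2, Add(Mul(5, -4), 2)) = Add(2, Add(-20, 2)) = Add(2, -18) = -16)
U = 30 (U = Mul(Add(4, 11), Add(-16, 18)) = Mul(15, 2) = 30)
Pow(Add(5104, Add(Add(Mul(13, -10), U), Mul(-1, 1071))), -1) = Pow(Add(5104, Add(Add(Mul(13, -10), 30), Mul(-1, 1071))), -1) = Pow(Add(5104, Add(Add(-130, 30), -1071)), -1) = Pow(Add(5104, Add(-100, -1071)), -1) = Pow(Add(5104, -1171), -1) = Pow(3933, -1) = Rational(1, 3933)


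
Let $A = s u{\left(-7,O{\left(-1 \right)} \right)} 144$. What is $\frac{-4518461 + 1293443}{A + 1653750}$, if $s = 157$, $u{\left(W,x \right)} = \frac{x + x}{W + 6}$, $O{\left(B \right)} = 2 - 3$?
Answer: $- \frac{537503}{283161} \approx -1.8982$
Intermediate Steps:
$O{\left(B \right)} = -1$
$u{\left(W,x \right)} = \frac{2 x}{6 + W}$
$A = 45216$ ($A = 157 \cdot 2 \left(-1\right) \frac{1}{6 - 7} \cdot 144 = 157 \cdot 2 \left(-1\right) \frac{1}{-1} \cdot 144 = 157 \cdot 2 \left(-1\right) \left(-1\right) 144 = 157 \cdot 2 \cdot 144 = 314 \cdot 144 = 45216$)
$\frac{-4518461 + 1293443}{A + 1653750} = \frac{-4518461 + 1293443}{45216 + 1653750} = - \frac{3225018}{1698966} = \left(-3225018\right) \frac{1}{1698966} = - \frac{537503}{283161}$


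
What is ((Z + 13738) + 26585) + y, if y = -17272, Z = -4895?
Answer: 18156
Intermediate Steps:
((Z + 13738) + 26585) + y = ((-4895 + 13738) + 26585) - 17272 = (8843 + 26585) - 17272 = 35428 - 17272 = 18156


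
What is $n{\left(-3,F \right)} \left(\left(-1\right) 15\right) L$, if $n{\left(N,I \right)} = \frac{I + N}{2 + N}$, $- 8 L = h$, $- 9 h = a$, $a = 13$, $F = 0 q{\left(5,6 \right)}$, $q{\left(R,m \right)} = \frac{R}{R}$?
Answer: $- \frac{65}{8} \approx -8.125$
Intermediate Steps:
$q{\left(R,m \right)} = 1$
$F = 0$ ($F = 0 \cdot 1 = 0$)
$h = - \frac{13}{9}$ ($h = \left(- \frac{1}{9}\right) 13 = - \frac{13}{9} \approx -1.4444$)
$L = \frac{13}{72}$ ($L = \left(- \frac{1}{8}\right) \left(- \frac{13}{9}\right) = \frac{13}{72} \approx 0.18056$)
$n{\left(N,I \right)} = \frac{I + N}{2 + N}$
$n{\left(-3,F \right)} \left(\left(-1\right) 15\right) L = \frac{0 - 3}{2 - 3} \left(\left(-1\right) 15\right) \frac{13}{72} = \frac{1}{-1} \left(-3\right) \left(-15\right) \frac{13}{72} = \left(-1\right) \left(-3\right) \left(-15\right) \frac{13}{72} = 3 \left(-15\right) \frac{13}{72} = \left(-45\right) \frac{13}{72} = - \frac{65}{8}$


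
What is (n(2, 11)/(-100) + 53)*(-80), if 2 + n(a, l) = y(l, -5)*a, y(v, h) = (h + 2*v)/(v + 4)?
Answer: -317984/75 ≈ -4239.8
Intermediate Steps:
y(v, h) = (h + 2*v)/(4 + v)
n(a, l) = -2 + a*(-5 + 2*l)/(4 + l) (n(a, l) = -2 + ((-5 + 2*l)/(4 + l))*a = -2 + a*(-5 + 2*l)/(4 + l))
(n(2, 11)/(-100) + 53)*(-80) = (((-8 - 2*11 + 2*(-5 + 2*11))/(4 + 11))/(-100) + 53)*(-80) = (((-8 - 22 + 2*(-5 + 22))/15)*(-1/100) + 53)*(-80) = (((-8 - 22 + 2*17)/15)*(-1/100) + 53)*(-80) = (((-8 - 22 + 34)/15)*(-1/100) + 53)*(-80) = (((1/15)*4)*(-1/100) + 53)*(-80) = ((4/15)*(-1/100) + 53)*(-80) = (-1/375 + 53)*(-80) = (19874/375)*(-80) = -317984/75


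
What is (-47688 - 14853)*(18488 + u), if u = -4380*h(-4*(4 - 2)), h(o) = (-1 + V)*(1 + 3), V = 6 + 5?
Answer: 9800925192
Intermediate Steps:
V = 11
h(o) = 40 (h(o) = (-1 + 11)*(1 + 3) = 10*4 = 40)
u = -175200 (u = -4380*40 = -60*2920 = -175200)
(-47688 - 14853)*(18488 + u) = (-47688 - 14853)*(18488 - 175200) = -62541*(-156712) = 9800925192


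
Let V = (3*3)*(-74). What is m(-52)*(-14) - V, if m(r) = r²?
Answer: -37190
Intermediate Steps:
V = -666 (V = 9*(-74) = -666)
m(-52)*(-14) - V = (-52)²*(-14) - 1*(-666) = 2704*(-14) + 666 = -37856 + 666 = -37190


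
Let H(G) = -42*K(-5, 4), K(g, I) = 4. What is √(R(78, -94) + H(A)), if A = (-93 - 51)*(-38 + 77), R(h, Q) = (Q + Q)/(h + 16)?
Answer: I*√170 ≈ 13.038*I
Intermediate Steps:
R(h, Q) = 2*Q/(16 + h) (R(h, Q) = (2*Q)/(16 + h) = 2*Q/(16 + h))
A = -5616 (A = -144*39 = -5616)
H(G) = -168 (H(G) = -42*4 = -168)
√(R(78, -94) + H(A)) = √(2*(-94)/(16 + 78) - 168) = √(2*(-94)/94 - 168) = √(2*(-94)*(1/94) - 168) = √(-2 - 168) = √(-170) = I*√170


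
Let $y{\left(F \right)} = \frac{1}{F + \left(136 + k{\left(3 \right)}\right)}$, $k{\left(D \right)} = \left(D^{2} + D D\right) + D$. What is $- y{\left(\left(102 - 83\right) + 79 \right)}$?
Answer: $- \frac{1}{255} \approx -0.0039216$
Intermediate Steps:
$k{\left(D \right)} = D + 2 D^{2}$ ($k{\left(D \right)} = \left(D^{2} + D^{2}\right) + D = 2 D^{2} + D = D + 2 D^{2}$)
$y{\left(F \right)} = \frac{1}{157 + F}$ ($y{\left(F \right)} = \frac{1}{F + \left(136 + 3 \left(1 + 2 \cdot 3\right)\right)} = \frac{1}{F + \left(136 + 3 \left(1 + 6\right)\right)} = \frac{1}{F + \left(136 + 3 \cdot 7\right)} = \frac{1}{F + \left(136 + 21\right)} = \frac{1}{F + 157} = \frac{1}{157 + F}$)
$- y{\left(\left(102 - 83\right) + 79 \right)} = - \frac{1}{157 + \left(\left(102 - 83\right) + 79\right)} = - \frac{1}{157 + \left(19 + 79\right)} = - \frac{1}{157 + 98} = - \frac{1}{255}$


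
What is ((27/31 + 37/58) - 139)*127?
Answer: -31395543/1798 ≈ -17461.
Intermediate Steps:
((27/31 + 37/58) - 139)*127 = (2713/1798 - 139)*127 = -247209/1798*127 = -31395543/1798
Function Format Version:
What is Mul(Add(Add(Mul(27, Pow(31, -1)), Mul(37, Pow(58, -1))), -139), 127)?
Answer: Rational(-31395543, 1798) ≈ -17461.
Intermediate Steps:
Mul(Add(Add(Mul(27, Pow(31, -1)), Mul(37, Pow(58, -1))), -139), 127) = Mul(Add(Add(Mul(27, Rational(1, 31)), Mul(37, Rational(1, 58))), -139), 127) = Mul(Add(Add(Rational(27, 31), Rational(37, 58)), -139), 127) = Mul(Add(Rational(2713, 1798), -139), 127) = Mul(Rational(-247209, 1798), 127) = Rational(-31395543, 1798)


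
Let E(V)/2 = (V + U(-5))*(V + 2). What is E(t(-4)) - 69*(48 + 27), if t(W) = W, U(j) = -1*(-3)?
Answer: -5171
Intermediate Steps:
U(j) = 3
E(V) = 2*(2 + V)*(3 + V) (E(V) = 2*((V + 3)*(V + 2)) = 2*((3 + V)*(2 + V)) = 2*((2 + V)*(3 + V)) = 2*(2 + V)*(3 + V))
E(t(-4)) - 69*(48 + 27) = (12 + 2*(-4)**2 + 10*(-4)) - 69*(48 + 27) = (12 + 2*16 - 40) - 69*75 = (12 + 32 - 40) - 5175 = 4 - 5175 = -5171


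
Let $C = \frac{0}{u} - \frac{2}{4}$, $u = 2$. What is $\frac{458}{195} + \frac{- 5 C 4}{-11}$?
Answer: $\frac{3088}{2145} \approx 1.4396$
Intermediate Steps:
$C = - \frac{1}{2}$ ($C = \frac{0}{2} - \frac{2}{4} = 0 \cdot \frac{1}{2} - \frac{1}{2} = 0 - \frac{1}{2} = - \frac{1}{2} \approx -0.5$)
$\frac{458}{195} + \frac{- 5 C 4}{-11} = \frac{458}{195} + \frac{\left(-5\right) \left(- \frac{1}{2}\right) 4}{-11} = 458 \cdot \frac{1}{195} + \frac{5}{2} \cdot 4 \left(- \frac{1}{11}\right) = \frac{458}{195} + 10 \left(- \frac{1}{11}\right) = \frac{458}{195} - \frac{10}{11} = \frac{3088}{2145}$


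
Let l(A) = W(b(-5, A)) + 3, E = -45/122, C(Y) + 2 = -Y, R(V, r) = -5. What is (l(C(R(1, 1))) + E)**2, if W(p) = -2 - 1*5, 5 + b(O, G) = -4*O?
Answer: 284089/14884 ≈ 19.087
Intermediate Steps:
b(O, G) = -5 - 4*O
C(Y) = -2 - Y
E = -45/122 (E = -45*1/122 = -45/122 ≈ -0.36885)
W(p) = -7 (W(p) = -2 - 5 = -7)
l(A) = -4 (l(A) = -7 + 3 = -4)
(l(C(R(1, 1))) + E)**2 = (-4 - 45/122)**2 = (-533/122)**2 = 284089/14884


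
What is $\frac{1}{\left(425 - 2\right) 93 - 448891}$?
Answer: $- \frac{1}{409552} \approx -2.4417 \cdot 10^{-6}$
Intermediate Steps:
$\frac{1}{\left(425 - 2\right) 93 - 448891} = \frac{1}{423 \cdot 93 - 448891} = \frac{1}{39339 - 448891} = \frac{1}{-409552} = - \frac{1}{409552}$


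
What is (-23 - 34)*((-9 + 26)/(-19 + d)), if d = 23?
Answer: -969/4 ≈ -242.25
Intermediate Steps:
(-23 - 34)*((-9 + 26)/(-19 + d)) = (-23 - 34)*((-9 + 26)/(-19 + 23)) = -969/4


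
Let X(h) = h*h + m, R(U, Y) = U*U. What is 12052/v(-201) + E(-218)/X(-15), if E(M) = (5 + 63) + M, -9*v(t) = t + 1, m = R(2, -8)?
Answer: 6202293/11450 ≈ 541.68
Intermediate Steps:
R(U, Y) = U²
m = 4 (m = 2² = 4)
v(t) = -⅑ - t/9 (v(t) = -(t + 1)/9 = -(1 + t)/9 = -⅑ - t/9)
E(M) = 68 + M
X(h) = 4 + h² (X(h) = h*h + 4 = h² + 4 = 4 + h²)
12052/v(-201) + E(-218)/X(-15) = 12052/(-⅑ - ⅑*(-201)) + (68 - 218)/(4 + (-15)²) = 12052/(-⅑ + 67/3) - 150/(4 + 225) = 12052/(200/9) - 150/229 = 12052*(9/200) - 150*1/229 = 27117/50 - 150/229 = 6202293/11450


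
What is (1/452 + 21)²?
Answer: 90117049/204304 ≈ 441.09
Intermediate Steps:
(1/452 + 21)² = (9493/452)² = 90117049/204304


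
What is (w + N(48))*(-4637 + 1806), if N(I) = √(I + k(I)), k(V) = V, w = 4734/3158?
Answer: -6700977/1579 - 11324*√6 ≈ -31982.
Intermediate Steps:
w = 2367/1579 (w = 4734*(1/3158) = 2367/1579 ≈ 1.4991)
N(I) = √2*√I (N(I) = √(I + I) = √(2*I) = √2*√I)
(w + N(48))*(-4637 + 1806) = (2367/1579 + √2*√48)*(-4637 + 1806) = (2367/1579 + √2*(4*√3))*(-2831) = (2367/1579 + 4*√6)*(-2831) = -6700977/1579 - 11324*√6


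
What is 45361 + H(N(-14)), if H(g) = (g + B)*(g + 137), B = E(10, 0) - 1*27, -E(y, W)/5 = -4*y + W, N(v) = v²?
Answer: 168238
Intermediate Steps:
E(y, W) = -5*W + 20*y (E(y, W) = -5*(-4*y + W) = -5*(W - 4*y) = -5*W + 20*y)
B = 173 (B = (-5*0 + 20*10) - 1*27 = (0 + 200) - 27 = 200 - 27 = 173)
H(g) = (137 + g)*(173 + g) (H(g) = (g + 173)*(g + 137) = (173 + g)*(137 + g) = (137 + g)*(173 + g))
45361 + H(N(-14)) = 45361 + (23701 + ((-14)²)² + 310*(-14)²) = 45361 + (23701 + 196² + 310*196) = 45361 + (23701 + 38416 + 60760) = 45361 + 122877 = 168238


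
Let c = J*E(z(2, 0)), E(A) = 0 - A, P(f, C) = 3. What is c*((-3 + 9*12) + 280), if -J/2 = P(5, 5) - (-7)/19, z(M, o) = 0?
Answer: 0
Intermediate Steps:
E(A) = -A
J = -128/19 (J = -2*(3 - (-7)/19) = -2*(3 - 1*(-7/19)) = -2*(3 + 7/19) = -2*64/19 = -128/19 ≈ -6.7368)
c = 0 (c = -(-128)*0/19 = -128/19*0 = 0)
c*((-3 + 9*12) + 280) = 0*((-3 + 9*12) + 280) = 0*((-3 + 108) + 280) = 0*(105 + 280) = 0*385 = 0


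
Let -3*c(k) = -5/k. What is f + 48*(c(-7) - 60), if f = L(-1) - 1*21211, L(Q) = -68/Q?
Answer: -168241/7 ≈ -24034.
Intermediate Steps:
c(k) = 5/(3*k) (c(k) = -(-5)/(3*k) = 5/(3*k))
f = -21143 (f = -68/(-1) - 1*21211 = -68*(-1) - 21211 = 68 - 21211 = -21143)
f + 48*(c(-7) - 60) = -21143 + 48*((5/3)/(-7) - 60) = -21143 + 48*((5/3)*(-⅐) - 60) = -21143 + 48*(-5/21 - 60) = -21143 + 48*(-1265/21) = -21143 - 20240/7 = -168241/7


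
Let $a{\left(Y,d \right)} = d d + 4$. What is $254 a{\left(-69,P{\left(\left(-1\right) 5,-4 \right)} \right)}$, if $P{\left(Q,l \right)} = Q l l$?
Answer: $1626616$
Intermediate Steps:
$P{\left(Q,l \right)} = Q l^{2}$
$a{\left(Y,d \right)} = 4 + d^{2}$ ($a{\left(Y,d \right)} = d^{2} + 4 = 4 + d^{2}$)
$254 a{\left(-69,P{\left(\left(-1\right) 5,-4 \right)} \right)} = 254 \left(4 + \left(\left(-1\right) 5 \left(-4\right)^{2}\right)^{2}\right) = 254 \left(4 + \left(\left(-5\right) 16\right)^{2}\right) = 254 \left(4 + \left(-80\right)^{2}\right) = 254 \left(4 + 6400\right) = 254 \cdot 6404 = 1626616$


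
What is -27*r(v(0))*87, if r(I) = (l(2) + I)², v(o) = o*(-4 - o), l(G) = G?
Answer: -9396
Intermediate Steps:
r(I) = (2 + I)²
-27*r(v(0))*87 = -27*(2 - 1*0*(4 + 0))²*87 = -27*(2 - 1*0*4)²*87 = -27*(2 + 0)²*87 = -27*2²*87 = -27*4*87 = -108*87 = -9396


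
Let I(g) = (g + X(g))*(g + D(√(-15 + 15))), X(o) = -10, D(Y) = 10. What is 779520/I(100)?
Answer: 12992/165 ≈ 78.739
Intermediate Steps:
I(g) = (-10 + g)*(10 + g) (I(g) = (g - 10)*(g + 10) = (-10 + g)*(10 + g))
779520/I(100) = 779520/(-100 + 100²) = 779520/(-100 + 10000) = 779520/9900 = 779520*(1/9900) = 12992/165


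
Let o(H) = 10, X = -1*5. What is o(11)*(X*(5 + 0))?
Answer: -250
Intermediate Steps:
X = -5
o(11)*(X*(5 + 0)) = 10*(-5*(5 + 0)) = 10*(-5*5) = 10*(-25) = -250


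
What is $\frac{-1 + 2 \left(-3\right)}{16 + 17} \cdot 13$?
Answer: $- \frac{91}{33} \approx -2.7576$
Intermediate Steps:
$\frac{-1 + 2 \left(-3\right)}{16 + 17} \cdot 13 = \frac{-1 - 6}{33} \cdot 13 = \left(-7\right) \frac{1}{33} \cdot 13 = \left(- \frac{7}{33}\right) 13 = - \frac{91}{33}$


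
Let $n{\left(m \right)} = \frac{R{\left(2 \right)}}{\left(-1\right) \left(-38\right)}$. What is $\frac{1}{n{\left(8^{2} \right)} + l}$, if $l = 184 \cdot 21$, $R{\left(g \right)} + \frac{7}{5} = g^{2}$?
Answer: $\frac{190}{734173} \approx 0.00025879$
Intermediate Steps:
$R{\left(g \right)} = - \frac{7}{5} + g^{2}$
$n{\left(m \right)} = \frac{13}{190}$ ($n{\left(m \right)} = \frac{- \frac{7}{5} + 2^{2}}{\left(-1\right) \left(-38\right)} = \frac{- \frac{7}{5} + 4}{38} = \frac{13}{5} \cdot \frac{1}{38} = \frac{13}{190}$)
$l = 3864$
$\frac{1}{n{\left(8^{2} \right)} + l} = \frac{1}{\frac{13}{190} + 3864} = \frac{1}{\frac{734173}{190}} = \frac{190}{734173}$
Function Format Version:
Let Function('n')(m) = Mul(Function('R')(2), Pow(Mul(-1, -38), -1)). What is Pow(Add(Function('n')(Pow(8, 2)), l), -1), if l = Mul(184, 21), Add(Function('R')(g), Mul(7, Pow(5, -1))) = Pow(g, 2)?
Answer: Rational(190, 734173) ≈ 0.00025879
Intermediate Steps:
Function('R')(g) = Add(Rational(-7, 5), Pow(g, 2))
Function('n')(m) = Rational(13, 190) (Function('n')(m) = Mul(Add(Rational(-7, 5), Pow(2, 2)), Pow(Mul(-1, -38), -1)) = Mul(Add(Rational(-7, 5), 4), Pow(38, -1)) = Mul(Rational(13, 5), Rational(1, 38)) = Rational(13, 190))
l = 3864
Pow(Add(Function('n')(Pow(8, 2)), l), -1) = Pow(Add(Rational(13, 190), 3864), -1) = Pow(Rational(734173, 190), -1) = Rational(190, 734173)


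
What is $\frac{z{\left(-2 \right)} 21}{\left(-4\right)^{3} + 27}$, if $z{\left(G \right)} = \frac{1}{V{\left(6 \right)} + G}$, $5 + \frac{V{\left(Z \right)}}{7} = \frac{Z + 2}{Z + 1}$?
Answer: $\frac{21}{1073} \approx 0.019571$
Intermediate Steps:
$V{\left(Z \right)} = -35 + \frac{7 \left(2 + Z\right)}{1 + Z}$ ($V{\left(Z \right)} = -35 + 7 \frac{Z + 2}{Z + 1} = -35 + 7 \frac{2 + Z}{1 + Z} = -35 + \frac{7 \left(2 + Z\right)}{1 + Z}$)
$z{\left(G \right)} = \frac{1}{-27 + G}$ ($z{\left(G \right)} = \frac{1}{\frac{7 \left(-3 - 24\right)}{1 + 6} + G} = \frac{1}{\frac{7 \left(-3 - 24\right)}{7} + G} = \frac{1}{7 \cdot \frac{1}{7} \left(-27\right) + G} = \frac{1}{-27 + G}$)
$\frac{z{\left(-2 \right)} 21}{\left(-4\right)^{3} + 27} = \frac{\frac{1}{-27 - 2} \cdot 21}{\left(-4\right)^{3} + 27} = \frac{\frac{1}{-29} \cdot 21}{-64 + 27} = \frac{\left(- \frac{1}{29}\right) 21}{-37} = \left(- \frac{21}{29}\right) \left(- \frac{1}{37}\right) = \frac{21}{1073}$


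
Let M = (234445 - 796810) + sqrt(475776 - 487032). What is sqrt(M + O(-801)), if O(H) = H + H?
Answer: sqrt(-563967 + 2*I*sqrt(2814)) ≈ 0.071 + 750.98*I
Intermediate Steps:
O(H) = 2*H
M = -562365 + 2*I*sqrt(2814) (M = -562365 + sqrt(-11256) = -562365 + 2*I*sqrt(2814) ≈ -5.6237e+5 + 106.09*I)
sqrt(M + O(-801)) = sqrt((-562365 + 2*I*sqrt(2814)) + 2*(-801)) = sqrt((-562365 + 2*I*sqrt(2814)) - 1602) = sqrt(-563967 + 2*I*sqrt(2814))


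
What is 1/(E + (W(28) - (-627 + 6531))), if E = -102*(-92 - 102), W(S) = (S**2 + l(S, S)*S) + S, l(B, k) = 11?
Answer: 1/15004 ≈ 6.6649e-5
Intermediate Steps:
W(S) = S**2 + 12*S (W(S) = (S**2 + 11*S) + S = S**2 + 12*S)
E = 19788 (E = -102*(-194) = 19788)
1/(E + (W(28) - (-627 + 6531))) = 1/(19788 + (28*(12 + 28) - (-627 + 6531))) = 1/(19788 + (28*40 - 1*5904)) = 1/(19788 + (1120 - 5904)) = 1/(19788 - 4784) = 1/15004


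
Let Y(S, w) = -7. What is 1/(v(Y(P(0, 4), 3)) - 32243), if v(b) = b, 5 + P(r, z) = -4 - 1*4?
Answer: -1/32250 ≈ -3.1008e-5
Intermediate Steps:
P(r, z) = -13 (P(r, z) = -5 + (-4 - 1*4) = -5 + (-4 - 4) = -5 - 8 = -13)
1/(v(Y(P(0, 4), 3)) - 32243) = 1/(-7 - 32243) = 1/(-32250) = -1/32250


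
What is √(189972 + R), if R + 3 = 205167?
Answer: 168*√14 ≈ 628.60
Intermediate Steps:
R = 205164 (R = -3 + 205167 = 205164)
√(189972 + R) = √(189972 + 205164) = √395136 = 168*√14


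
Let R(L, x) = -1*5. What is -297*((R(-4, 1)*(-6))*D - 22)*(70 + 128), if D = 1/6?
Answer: 999702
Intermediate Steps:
D = 1/6 ≈ 0.16667
R(L, x) = -5
-297*((R(-4, 1)*(-6))*D - 22)*(70 + 128) = -297*(-5*(-6)*(1/6) - 22)*(70 + 128) = -297*(30*(1/6) - 22)*198 = -297*(5 - 22)*198 = -(-5049)*198 = -297*(-3366) = 999702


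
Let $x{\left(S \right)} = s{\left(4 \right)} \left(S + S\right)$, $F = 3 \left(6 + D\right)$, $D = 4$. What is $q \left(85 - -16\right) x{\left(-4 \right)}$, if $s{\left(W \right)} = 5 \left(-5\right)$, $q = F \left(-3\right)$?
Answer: $-1818000$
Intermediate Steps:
$F = 30$ ($F = 3 \left(6 + 4\right) = 3 \cdot 10 = 30$)
$q = -90$ ($q = 30 \left(-3\right) = -90$)
$s{\left(W \right)} = -25$
$x{\left(S \right)} = - 50 S$ ($x{\left(S \right)} = - 25 \left(S + S\right) = - 25 \cdot 2 S = - 50 S$)
$q \left(85 - -16\right) x{\left(-4 \right)} = - 90 \left(85 - -16\right) \left(\left(-50\right) \left(-4\right)\right) = - 90 \left(85 + 16\right) 200 = \left(-90\right) 101 \cdot 200 = \left(-9090\right) 200 = -1818000$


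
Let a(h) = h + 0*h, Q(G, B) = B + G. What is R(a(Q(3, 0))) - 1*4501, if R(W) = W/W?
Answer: -4500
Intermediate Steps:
a(h) = h (a(h) = h + 0 = h)
R(W) = 1
R(a(Q(3, 0))) - 1*4501 = 1 - 1*4501 = 1 - 4501 = -4500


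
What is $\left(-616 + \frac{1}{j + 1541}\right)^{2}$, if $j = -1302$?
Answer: $\frac{21674611729}{57121} \approx 3.7945 \cdot 10^{5}$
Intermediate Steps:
$\left(-616 + \frac{1}{j + 1541}\right)^{2} = \left(-616 + \frac{1}{-1302 + 1541}\right)^{2} = \left(-616 + \frac{1}{239}\right)^{2} = \left(- \frac{147223}{239}\right)^{2} = \frac{21674611729}{57121}$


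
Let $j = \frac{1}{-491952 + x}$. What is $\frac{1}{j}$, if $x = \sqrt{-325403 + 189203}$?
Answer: $-491952 + 10 i \sqrt{1362} \approx -4.9195 \cdot 10^{5} + 369.05 i$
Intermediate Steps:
$x = 10 i \sqrt{1362}$ ($x = \sqrt{-136200} = 10 i \sqrt{1362} \approx 369.05 i$)
$j = \frac{1}{-491952 + 10 i \sqrt{1362}} \approx -2.0327 \cdot 10^{-6} - 1.52 \cdot 10^{-9} i$
$\frac{1}{j} = \frac{1}{- \frac{20498}{10084037771} - \frac{5 i \sqrt{1362}}{121008453252}}$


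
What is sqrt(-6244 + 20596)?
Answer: 4*sqrt(897) ≈ 119.80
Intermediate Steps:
sqrt(-6244 + 20596) = sqrt(14352) = 4*sqrt(897)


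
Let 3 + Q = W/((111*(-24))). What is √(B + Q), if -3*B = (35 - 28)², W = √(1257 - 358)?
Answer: √(-3811296 - 74*√899)/444 ≈ 4.3982*I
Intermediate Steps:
W = √899 ≈ 29.983
Q = -3 - √899/2664 (Q = -3 + √899/((111*(-24))) = -3 + √899/(-2664) = -3 + √899*(-1/2664) = -3 - √899/2664 ≈ -3.0113)
B = -49/3 (B = -(35 - 28)²/3 = -⅓*7² = -⅓*49 = -49/3 ≈ -16.333)
√(B + Q) = √(-49/3 + (-3 - √899/2664)) = √(-58/3 - √899/2664)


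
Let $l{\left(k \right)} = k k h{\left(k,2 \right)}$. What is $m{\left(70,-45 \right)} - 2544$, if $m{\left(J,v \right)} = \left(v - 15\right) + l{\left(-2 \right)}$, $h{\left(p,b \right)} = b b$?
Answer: $-2588$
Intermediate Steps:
$h{\left(p,b \right)} = b^{2}$
$l{\left(k \right)} = 4 k^{2}$ ($l{\left(k \right)} = k k 2^{2} = k^{2} \cdot 4 = 4 k^{2}$)
$m{\left(J,v \right)} = 1 + v$ ($m{\left(J,v \right)} = \left(v - 15\right) + 4 \left(-2\right)^{2} = \left(-15 + v\right) + 4 \cdot 4 = \left(-15 + v\right) + 16 = 1 + v$)
$m{\left(70,-45 \right)} - 2544 = \left(1 - 45\right) - 2544 = -44 - 2544 = -2588$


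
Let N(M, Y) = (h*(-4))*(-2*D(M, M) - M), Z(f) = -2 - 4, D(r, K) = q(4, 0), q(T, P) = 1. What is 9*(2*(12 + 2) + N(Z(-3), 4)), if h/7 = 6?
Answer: -5796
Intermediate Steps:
h = 42 (h = 7*6 = 42)
D(r, K) = 1
Z(f) = -6
N(M, Y) = 336 + 168*M (N(M, Y) = (42*(-4))*(-2*1 - M) = -168*(-2 - M) = 336 + 168*M)
9*(2*(12 + 2) + N(Z(-3), 4)) = 9*(2*(12 + 2) + (336 + 168*(-6))) = 9*(2*14 + (336 - 1008)) = 9*(28 - 672) = 9*(-644) = -5796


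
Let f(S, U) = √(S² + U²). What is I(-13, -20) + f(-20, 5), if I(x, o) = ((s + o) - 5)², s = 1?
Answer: 576 + 5*√17 ≈ 596.62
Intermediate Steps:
I(x, o) = (-4 + o)² (I(x, o) = ((1 + o) - 5)² = (-4 + o)²)
I(-13, -20) + f(-20, 5) = (-4 - 20)² + √((-20)² + 5²) = (-24)² + √(400 + 25) = 576 + √425 = 576 + 5*√17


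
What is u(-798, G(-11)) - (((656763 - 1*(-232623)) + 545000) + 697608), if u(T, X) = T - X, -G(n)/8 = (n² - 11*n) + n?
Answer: -2130944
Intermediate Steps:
G(n) = -8*n² + 80*n (G(n) = -8*((n² - 11*n) + n) = -8*(n² - 10*n) = -8*n² + 80*n)
u(-798, G(-11)) - (((656763 - 1*(-232623)) + 545000) + 697608) = (-798 - 8*(-11)*(10 - 1*(-11))) - (((656763 - 1*(-232623)) + 545000) + 697608) = (-798 - 8*(-11)*(10 + 11)) - (((656763 + 232623) + 545000) + 697608) = (-798 - 8*(-11)*21) - ((889386 + 545000) + 697608) = (-798 - 1*(-1848)) - (1434386 + 697608) = (-798 + 1848) - 1*2131994 = 1050 - 2131994 = -2130944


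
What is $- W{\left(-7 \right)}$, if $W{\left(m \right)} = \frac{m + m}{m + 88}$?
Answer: $\frac{14}{81} \approx 0.17284$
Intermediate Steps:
$W{\left(m \right)} = \frac{2 m}{88 + m}$
$- W{\left(-7 \right)} = - \frac{2 \left(-7\right)}{88 - 7} = - \frac{2 \left(-7\right)}{81} = \left(-1\right) \left(- \frac{14}{81}\right) = \frac{14}{81}$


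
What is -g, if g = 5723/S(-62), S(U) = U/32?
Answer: 91568/31 ≈ 2953.8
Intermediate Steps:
S(U) = U/32 (S(U) = U*(1/32) = U/32)
g = -91568/31 (g = 5723/(((1/32)*(-62))) = 5723/(-31/16) = 5723*(-16/31) = -91568/31 ≈ -2953.8)
-g = -1*(-91568/31) = 91568/31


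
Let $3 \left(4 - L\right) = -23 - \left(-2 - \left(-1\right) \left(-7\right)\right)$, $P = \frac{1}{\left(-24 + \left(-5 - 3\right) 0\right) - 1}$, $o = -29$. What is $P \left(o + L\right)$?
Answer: $\frac{61}{75} \approx 0.81333$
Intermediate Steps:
$P = - \frac{1}{25}$ ($P = \frac{1}{\left(-24 - 0\right) - 1} = \frac{1}{\left(-24 + 0\right) - 1} = \frac{1}{-24 - 1} = \frac{1}{-25} = - \frac{1}{25} \approx -0.04$)
$L = \frac{26}{3}$ ($L = 4 - \frac{-23 - \left(-2 - \left(-1\right) \left(-7\right)\right)}{3} = 4 - \frac{-23 - \left(-2 - 7\right)}{3} = 4 - \frac{-23 - -9}{3} = 4 - \frac{-23 + 9}{3} = 4 - - \frac{14}{3} = 4 + \frac{14}{3} = \frac{26}{3} \approx 8.6667$)
$P \left(o + L\right) = - \frac{-29 + \frac{26}{3}}{25} = \left(- \frac{1}{25}\right) \left(- \frac{61}{3}\right) = \frac{61}{75}$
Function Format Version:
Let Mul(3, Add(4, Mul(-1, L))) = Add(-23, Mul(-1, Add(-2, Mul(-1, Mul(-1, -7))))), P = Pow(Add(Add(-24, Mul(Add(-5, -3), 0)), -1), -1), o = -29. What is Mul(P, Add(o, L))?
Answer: Rational(61, 75) ≈ 0.81333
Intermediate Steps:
P = Rational(-1, 25) (P = Pow(Add(Add(-24, Mul(-8, 0)), -1), -1) = Pow(Add(Add(-24, 0), -1), -1) = Pow(Add(-24, -1), -1) = Pow(-25, -1) = Rational(-1, 25) ≈ -0.040000)
L = Rational(26, 3) (L = Add(4, Mul(Rational(-1, 3), Add(-23, Mul(-1, Add(-2, Mul(-1, Mul(-1, -7))))))) = Add(4, Mul(Rational(-1, 3), Add(-23, Mul(-1, Add(-2, Mul(-1, 7)))))) = Add(4, Mul(Rational(-1, 3), Add(-23, Mul(-1, Add(-2, -7))))) = Add(4, Mul(Rational(-1, 3), Add(-23, Mul(-1, -9)))) = Add(4, Mul(Rational(-1, 3), Add(-23, 9))) = Add(4, Mul(Rational(-1, 3), -14)) = Add(4, Rational(14, 3)) = Rational(26, 3) ≈ 8.6667)
Mul(P, Add(o, L)) = Mul(Rational(-1, 25), Add(-29, Rational(26, 3))) = Mul(Rational(-1, 25), Rational(-61, 3)) = Rational(61, 75)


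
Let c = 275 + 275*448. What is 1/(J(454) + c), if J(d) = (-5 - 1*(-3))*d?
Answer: 1/122567 ≈ 8.1588e-6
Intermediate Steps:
c = 123475 (c = 275 + 123200 = 123475)
J(d) = -2*d (J(d) = (-5 + 3)*d = -2*d)
1/(J(454) + c) = 1/(-2*454 + 123475) = 1/(-908 + 123475) = 1/122567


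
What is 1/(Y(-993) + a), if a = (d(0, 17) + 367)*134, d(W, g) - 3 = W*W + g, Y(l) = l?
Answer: 1/50865 ≈ 1.9660e-5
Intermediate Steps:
d(W, g) = 3 + g + W**2 (d(W, g) = 3 + (W*W + g) = 3 + (W**2 + g) = 3 + (g + W**2) = 3 + g + W**2)
a = 51858 (a = ((3 + 17 + 0**2) + 367)*134 = ((3 + 17 + 0) + 367)*134 = (20 + 367)*134 = 387*134 = 51858)
1/(Y(-993) + a) = 1/(-993 + 51858) = 1/50865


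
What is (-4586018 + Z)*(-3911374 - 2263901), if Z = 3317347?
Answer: 7834392309525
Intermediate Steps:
(-4586018 + Z)*(-3911374 - 2263901) = (-4586018 + 3317347)*(-3911374 - 2263901) = -1268671*(-6175275) = 7834392309525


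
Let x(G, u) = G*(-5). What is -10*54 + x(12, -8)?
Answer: -600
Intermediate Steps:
x(G, u) = -5*G
-10*54 + x(12, -8) = -10*54 - 5*12 = -540 - 60 = -600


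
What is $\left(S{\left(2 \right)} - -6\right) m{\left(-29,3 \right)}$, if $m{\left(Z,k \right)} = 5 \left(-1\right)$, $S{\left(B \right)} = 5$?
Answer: $-55$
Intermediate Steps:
$m{\left(Z,k \right)} = -5$
$\left(S{\left(2 \right)} - -6\right) m{\left(-29,3 \right)} = \left(5 - -6\right) \left(-5\right) = \left(5 + 6\right) \left(-5\right) = 11 \left(-5\right) = -55$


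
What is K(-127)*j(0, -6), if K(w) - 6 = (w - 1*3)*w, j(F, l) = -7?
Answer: -115612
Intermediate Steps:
K(w) = 6 + w*(-3 + w) (K(w) = 6 + (w - 1*3)*w = 6 + (w - 3)*w = 6 + (-3 + w)*w = 6 + w*(-3 + w))
K(-127)*j(0, -6) = (6 + (-127)² - 3*(-127))*(-7) = (6 + 16129 + 381)*(-7) = 16516*(-7) = -115612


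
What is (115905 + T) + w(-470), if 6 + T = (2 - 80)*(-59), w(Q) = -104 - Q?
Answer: 120867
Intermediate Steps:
T = 4596 (T = -6 + (2 - 80)*(-59) = -6 - 78*(-59) = -6 + 4602 = 4596)
(115905 + T) + w(-470) = (115905 + 4596) + (-104 - 1*(-470)) = 120501 + (-104 + 470) = 120501 + 366 = 120867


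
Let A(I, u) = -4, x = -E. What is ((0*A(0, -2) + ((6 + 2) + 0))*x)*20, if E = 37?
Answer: -5920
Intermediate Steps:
x = -37 (x = -1*37 = -37)
((0*A(0, -2) + ((6 + 2) + 0))*x)*20 = ((0*(-4) + ((6 + 2) + 0))*(-37))*20 = ((0 + (8 + 0))*(-37))*20 = ((0 + 8)*(-37))*20 = (8*(-37))*20 = -296*20 = -5920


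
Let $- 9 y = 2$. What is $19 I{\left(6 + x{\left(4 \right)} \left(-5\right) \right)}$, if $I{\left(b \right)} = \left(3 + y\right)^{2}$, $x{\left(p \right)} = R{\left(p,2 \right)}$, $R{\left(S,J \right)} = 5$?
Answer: $\frac{11875}{81} \approx 146.6$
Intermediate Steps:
$y = - \frac{2}{9}$ ($y = \left(- \frac{1}{9}\right) 2 = - \frac{2}{9} \approx -0.22222$)
$x{\left(p \right)} = 5$
$I{\left(b \right)} = \frac{625}{81}$ ($I{\left(b \right)} = \left(3 - \frac{2}{9}\right)^{2} = \left(\frac{25}{9}\right)^{2} = \frac{625}{81}$)
$19 I{\left(6 + x{\left(4 \right)} \left(-5\right) \right)} = 19 \cdot \frac{625}{81} = \frac{11875}{81}$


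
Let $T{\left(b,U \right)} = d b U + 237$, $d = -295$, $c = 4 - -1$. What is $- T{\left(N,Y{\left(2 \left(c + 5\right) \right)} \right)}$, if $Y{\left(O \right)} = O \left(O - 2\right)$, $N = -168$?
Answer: $-17841837$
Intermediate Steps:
$c = 5$ ($c = 4 + 1 = 5$)
$Y{\left(O \right)} = O \left(-2 + O\right)$
$T{\left(b,U \right)} = 237 - 295 U b$ ($T{\left(b,U \right)} = - 295 b U + 237 = - 295 U b + 237 = 237 - 295 U b$)
$- T{\left(N,Y{\left(2 \left(c + 5\right) \right)} \right)} = - (237 - 295 \cdot 2 \left(5 + 5\right) \left(-2 + 2 \left(5 + 5\right)\right) \left(-168\right)) = - (237 - 295 \cdot 2 \cdot 10 \left(-2 + 2 \cdot 10\right) \left(-168\right)) = - (237 - 295 \cdot 20 \left(-2 + 20\right) \left(-168\right)) = - (237 - 295 \cdot 20 \cdot 18 \left(-168\right)) = - (237 - 106200 \left(-168\right)) = - (237 + 17841600) = \left(-1\right) 17841837 = -17841837$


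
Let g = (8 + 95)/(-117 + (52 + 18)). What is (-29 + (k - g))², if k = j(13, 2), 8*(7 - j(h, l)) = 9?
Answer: 61952641/141376 ≈ 438.21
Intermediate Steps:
j(h, l) = 47/8 (j(h, l) = 7 - ⅛*9 = 7 - 9/8 = 47/8)
k = 47/8 ≈ 5.8750
g = -103/47 (g = 103/(-117 + 70) = 103/(-47) = 103*(-1/47) = -103/47 ≈ -2.1915)
(-29 + (k - g))² = (-29 + (47/8 - 1*(-103/47)))² = (-29 + (47/8 + 103/47))² = (-29 + 3033/376)² = (-7871/376)² = 61952641/141376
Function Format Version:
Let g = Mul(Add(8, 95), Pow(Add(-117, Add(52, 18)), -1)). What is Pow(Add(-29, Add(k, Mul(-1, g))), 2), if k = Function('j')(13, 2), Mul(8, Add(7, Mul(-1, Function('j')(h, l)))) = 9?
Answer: Rational(61952641, 141376) ≈ 438.21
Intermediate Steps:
Function('j')(h, l) = Rational(47, 8) (Function('j')(h, l) = Add(7, Mul(Rational(-1, 8), 9)) = Add(7, Rational(-9, 8)) = Rational(47, 8))
k = Rational(47, 8) ≈ 5.8750
g = Rational(-103, 47) (g = Mul(103, Pow(Add(-117, 70), -1)) = Mul(103, Pow(-47, -1)) = Mul(103, Rational(-1, 47)) = Rational(-103, 47) ≈ -2.1915)
Pow(Add(-29, Add(k, Mul(-1, g))), 2) = Pow(Add(-29, Add(Rational(47, 8), Mul(-1, Rational(-103, 47)))), 2) = Pow(Add(-29, Add(Rational(47, 8), Rational(103, 47))), 2) = Pow(Add(-29, Rational(3033, 376)), 2) = Pow(Rational(-7871, 376), 2) = Rational(61952641, 141376)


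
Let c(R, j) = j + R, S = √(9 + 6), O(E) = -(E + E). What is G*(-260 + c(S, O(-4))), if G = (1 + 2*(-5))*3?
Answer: 6804 - 27*√15 ≈ 6699.4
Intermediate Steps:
O(E) = -2*E
S = √15 ≈ 3.8730
G = -27 (G = (1 - 10)*3 = -9*3 = -27)
c(R, j) = R + j
G*(-260 + c(S, O(-4))) = -27*(-260 + (√15 - 2*(-4))) = -27*(-260 + (√15 + 8)) = -27*(-260 + (8 + √15)) = -27*(-252 + √15) = 6804 - 27*√15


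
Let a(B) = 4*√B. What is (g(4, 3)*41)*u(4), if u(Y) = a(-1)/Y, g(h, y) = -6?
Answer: -246*I ≈ -246.0*I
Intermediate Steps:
u(Y) = 4*I/Y (u(Y) = (4*√(-1))/Y = (4*I)/Y = 4*I/Y)
(g(4, 3)*41)*u(4) = (-6*41)*(4*I/4) = -984*I/4 = -246*I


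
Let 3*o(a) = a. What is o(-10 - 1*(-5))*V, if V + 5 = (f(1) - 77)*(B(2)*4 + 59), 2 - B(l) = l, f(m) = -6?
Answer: 8170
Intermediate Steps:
o(a) = a/3
B(l) = 2 - l
V = -4902 (V = -5 + (-6 - 77)*((2 - 1*2)*4 + 59) = -5 - 83*((2 - 2)*4 + 59) = -5 - 83*(0*4 + 59) = -5 - 83*(0 + 59) = -5 - 83*59 = -5 - 4897 = -4902)
o(-10 - 1*(-5))*V = ((-10 - 1*(-5))/3)*(-4902) = ((-10 + 5)/3)*(-4902) = ((1/3)*(-5))*(-4902) = -5/3*(-4902) = 8170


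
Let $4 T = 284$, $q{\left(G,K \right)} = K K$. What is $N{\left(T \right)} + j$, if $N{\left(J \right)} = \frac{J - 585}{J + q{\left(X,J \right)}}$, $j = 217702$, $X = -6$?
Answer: $\frac{556446055}{2556} \approx 2.177 \cdot 10^{5}$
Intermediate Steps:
$q{\left(G,K \right)} = K^{2}$
$T = 71$ ($T = \frac{1}{4} \cdot 284 = 71$)
$N{\left(J \right)} = \frac{-585 + J}{J + J^{2}}$ ($N{\left(J \right)} = \frac{J - 585}{J + J^{2}} = \frac{-585 + J}{J + J^{2}}$)
$N{\left(T \right)} + j = \frac{-585 + 71}{71 \left(1 + 71\right)} + 217702 = \frac{1}{71} \cdot \frac{1}{72} \left(-514\right) + 217702 = - \frac{257}{2556} + 217702 = \frac{556446055}{2556}$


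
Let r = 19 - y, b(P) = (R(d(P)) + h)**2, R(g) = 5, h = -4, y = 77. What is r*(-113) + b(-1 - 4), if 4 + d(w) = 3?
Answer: 6555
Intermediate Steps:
d(w) = -1 (d(w) = -4 + 3 = -1)
b(P) = 1 (b(P) = (5 - 4)**2 = 1**2 = 1)
r = -58 (r = 19 - 1*77 = 19 - 77 = -58)
r*(-113) + b(-1 - 4) = -58*(-113) + 1 = 6554 + 1 = 6555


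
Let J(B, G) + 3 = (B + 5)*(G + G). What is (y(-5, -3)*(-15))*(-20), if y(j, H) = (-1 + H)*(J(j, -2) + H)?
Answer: 7200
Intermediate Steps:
J(B, G) = -3 + 2*G*(5 + B) (J(B, G) = -3 + (B + 5)*(G + G) = -3 + (5 + B)*(2*G) = -3 + 2*G*(5 + B))
y(j, H) = (-1 + H)*(-23 + H - 4*j) (y(j, H) = (-1 + H)*((-3 + 10*(-2) + 2*j*(-2)) + H) = (-1 + H)*((-3 - 20 - 4*j) + H) = (-1 + H)*((-23 - 4*j) + H) = (-1 + H)*(-23 + H - 4*j))
(y(-5, -3)*(-15))*(-20) = ((23 + (-3)² - 24*(-3) + 4*(-5) - 4*(-3)*(-5))*(-15))*(-20) = ((23 + 9 + 72 - 20 - 60)*(-15))*(-20) = (24*(-15))*(-20) = -360*(-20) = 7200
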